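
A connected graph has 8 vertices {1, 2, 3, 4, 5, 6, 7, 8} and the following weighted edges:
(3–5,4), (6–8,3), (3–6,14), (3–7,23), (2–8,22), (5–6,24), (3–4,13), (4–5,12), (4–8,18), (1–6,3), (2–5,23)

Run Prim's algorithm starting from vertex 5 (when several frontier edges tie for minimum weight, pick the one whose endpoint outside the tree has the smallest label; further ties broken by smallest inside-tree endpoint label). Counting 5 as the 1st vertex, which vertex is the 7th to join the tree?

Prim, starting at 5.
Step 1: frontier [3–5 4, 4–5 12, 2–5 23, 5–6 24] → take 3–5 (4); add 3.
Step 2: frontier [3–4 13, 3–6 14, 3–7 23, 4–5 12, 2–5 23, 5–6 24] → take 4–5 (12); add 4.
Step 3: frontier [3–6 14, 3–7 23, 4–8 18, 2–5 23, 5–6 24] → take 3–6 (14); add 6.
Step 4: frontier [3–7 23, 4–8 18, 2–5 23, 1–6 3, 6–8 3] → take 1–6 (3); add 1.
Step 5: frontier [3–7 23, 4–8 18, 2–5 23, 6–8 3] → take 6–8 (3); add 8.
Step 6: frontier [3–7 23, 2–5 23, 2–8 22] → take 2–8 (22); add 2.
Step 7: frontier [3–7 23] → take 3–7 (23); add 7.
Vertex order: 5, 3, 4, 6, 1, 8, 2, 7. The 7th vertex is 2.

2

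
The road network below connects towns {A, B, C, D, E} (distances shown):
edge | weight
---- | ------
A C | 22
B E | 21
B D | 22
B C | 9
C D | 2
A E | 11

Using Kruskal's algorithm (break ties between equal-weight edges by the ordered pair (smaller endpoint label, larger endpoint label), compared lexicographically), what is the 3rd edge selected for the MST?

Sort edges by weight, then run Kruskal:
C D (2): add. Components now {A} {B} {C,D} {E}
B C (9): add. Components now {A} {B,C,D} {E}
A E (11): add. Components now {A,E} {B,C,D}
B E (21): add. Components now {A,B,C,D,E}
The 3rd edge added is A E.

A-E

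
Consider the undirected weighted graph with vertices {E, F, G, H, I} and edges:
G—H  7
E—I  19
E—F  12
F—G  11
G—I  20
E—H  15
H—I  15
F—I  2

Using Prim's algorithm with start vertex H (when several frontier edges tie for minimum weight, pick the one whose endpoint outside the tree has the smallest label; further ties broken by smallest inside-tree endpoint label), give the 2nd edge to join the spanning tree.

Grow the tree from H using Prim:
Step 1: frontier [G—H 7, E—H 15, H—I 15] → take G—H (7); add G.
Step 2: frontier [F—G 11, G—I 20, E—H 15, H—I 15] → take F—G (11); add F.
Step 3: frontier [F—I 2, E—F 12, G—I 20, E—H 15, H—I 15] → take F—I (2); add I.
Step 4: frontier [E—F 12, E—H 15, E—I 19] → take E—F (12); add E.
The 2nd edge added is F—G.

F-G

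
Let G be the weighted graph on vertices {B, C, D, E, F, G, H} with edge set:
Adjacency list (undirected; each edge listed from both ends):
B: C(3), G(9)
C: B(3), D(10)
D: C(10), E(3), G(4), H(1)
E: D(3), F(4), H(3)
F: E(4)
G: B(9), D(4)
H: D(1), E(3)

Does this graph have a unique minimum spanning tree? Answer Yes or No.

No

Kruskal's algorithm — process edges by increasing weight (ties by edge label):
D–H (1): add. Components now {B} {C} {D,H} {E} {F} {G}
B–C (3): add. Components now {B,C} {D,H} {E} {F} {G}
D–E (3): add. Components now {B,C} {D,E,H} {F} {G}
E–H (3): skip — E and H already connected.
D–G (4): add. Components now {B,C} {D,E,G,H} {F}
E–F (4): add. Components now {B,C} {D,E,F,G,H}
B–G (9): add. Components now {B,C,D,E,F,G,H}
Non-tree edge E–H has weight 3, equal to the heaviest edge on its tree cycle — swapping gives another MST of the same weight. Not unique.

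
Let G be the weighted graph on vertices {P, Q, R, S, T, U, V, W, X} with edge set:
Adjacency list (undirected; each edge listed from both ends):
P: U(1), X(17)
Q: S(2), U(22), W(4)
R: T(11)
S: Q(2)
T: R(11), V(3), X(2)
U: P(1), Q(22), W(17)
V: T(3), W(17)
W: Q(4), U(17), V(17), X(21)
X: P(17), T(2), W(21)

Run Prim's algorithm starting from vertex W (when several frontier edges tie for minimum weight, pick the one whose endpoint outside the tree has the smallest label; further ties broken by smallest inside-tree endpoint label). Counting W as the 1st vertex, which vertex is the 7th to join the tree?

T

Prim's algorithm from W:
Step 1: cheapest edge leaving the tree is Q-W (4); add Q.
Step 2: cheapest edge leaving the tree is Q-S (2); add S.
Step 3: cheapest edge leaving the tree is U-W (17); add U.
Step 4: cheapest edge leaving the tree is P-U (1); add P.
Step 5: cheapest edge leaving the tree is V-W (17); add V.
Step 6: cheapest edge leaving the tree is T-V (3); add T.
Step 7: cheapest edge leaving the tree is T-X (2); add X.
Step 8: cheapest edge leaving the tree is R-T (11); add R.
Vertex order: W, Q, S, U, P, V, T, X, R. The 7th vertex is T.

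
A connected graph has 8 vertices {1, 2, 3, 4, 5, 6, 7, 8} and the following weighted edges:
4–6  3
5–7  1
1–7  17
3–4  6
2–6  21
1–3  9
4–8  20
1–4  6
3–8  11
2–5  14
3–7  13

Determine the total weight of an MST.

54

Sort edges by weight, then run Kruskal:
5–7 (1): add — endpoints in different components.
4–6 (3): add — endpoints in different components.
1–4 (6): add — endpoints in different components.
3–4 (6): add — endpoints in different components.
1–3 (9): skip — 1 and 3 already connected.
3–8 (11): add — endpoints in different components.
3–7 (13): add — endpoints in different components.
2–5 (14): add — endpoints in different components.
MST edges: 5–7, 4–6, 1–4, 3–4, 3–8, 3–7, 2–5; total weight 1+3+6+6+11+13+14 = 54.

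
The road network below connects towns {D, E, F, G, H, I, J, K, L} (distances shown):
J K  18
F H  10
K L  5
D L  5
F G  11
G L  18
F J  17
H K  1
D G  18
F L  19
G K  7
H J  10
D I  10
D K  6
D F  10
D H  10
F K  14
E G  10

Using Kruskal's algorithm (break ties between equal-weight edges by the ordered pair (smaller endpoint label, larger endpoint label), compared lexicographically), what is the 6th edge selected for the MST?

Kruskal: consider edges lightest-first.
H K (1): add — endpoints in different components.
D L (5): add — endpoints in different components.
K L (5): add — endpoints in different components.
D K (6): skip — D and K already connected.
G K (7): add — endpoints in different components.
D F (10): add — endpoints in different components.
D H (10): skip — D and H already connected.
D I (10): add — endpoints in different components.
E G (10): add — endpoints in different components.
F H (10): skip — F and H already connected.
H J (10): add — endpoints in different components.
The 6th edge added is D I.

D-I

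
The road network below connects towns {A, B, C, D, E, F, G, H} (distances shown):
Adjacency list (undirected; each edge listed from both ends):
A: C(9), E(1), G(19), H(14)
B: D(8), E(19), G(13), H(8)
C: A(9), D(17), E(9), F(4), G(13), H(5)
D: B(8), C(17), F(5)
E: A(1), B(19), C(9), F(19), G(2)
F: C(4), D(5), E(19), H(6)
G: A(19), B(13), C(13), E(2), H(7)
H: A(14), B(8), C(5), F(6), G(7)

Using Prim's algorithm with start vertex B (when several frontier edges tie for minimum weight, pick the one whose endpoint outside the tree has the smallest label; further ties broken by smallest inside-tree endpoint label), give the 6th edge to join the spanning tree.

E-G

Grow the tree from B using Prim:
Step 1: cheapest edge leaving the tree is B D (8); add D.
Step 2: cheapest edge leaving the tree is D F (5); add F.
Step 3: cheapest edge leaving the tree is C F (4); add C.
Step 4: cheapest edge leaving the tree is C H (5); add H.
Step 5: cheapest edge leaving the tree is G H (7); add G.
Step 6: cheapest edge leaving the tree is E G (2); add E.
Step 7: cheapest edge leaving the tree is A E (1); add A.
The 6th edge added is E G.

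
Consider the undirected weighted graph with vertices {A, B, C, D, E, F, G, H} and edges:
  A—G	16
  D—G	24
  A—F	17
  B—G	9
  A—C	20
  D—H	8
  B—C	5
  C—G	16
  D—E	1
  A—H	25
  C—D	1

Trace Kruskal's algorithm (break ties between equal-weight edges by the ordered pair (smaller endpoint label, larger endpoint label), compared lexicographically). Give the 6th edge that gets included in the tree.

Kruskal: consider edges lightest-first.
C—D (1): add — endpoints in different components.
D—E (1): add — endpoints in different components.
B—C (5): add — endpoints in different components.
D—H (8): add — endpoints in different components.
B—G (9): add — endpoints in different components.
A—G (16): add — endpoints in different components.
C—G (16): skip — C and G already connected.
A—F (17): add — endpoints in different components.
The 6th edge added is A—G.

A-G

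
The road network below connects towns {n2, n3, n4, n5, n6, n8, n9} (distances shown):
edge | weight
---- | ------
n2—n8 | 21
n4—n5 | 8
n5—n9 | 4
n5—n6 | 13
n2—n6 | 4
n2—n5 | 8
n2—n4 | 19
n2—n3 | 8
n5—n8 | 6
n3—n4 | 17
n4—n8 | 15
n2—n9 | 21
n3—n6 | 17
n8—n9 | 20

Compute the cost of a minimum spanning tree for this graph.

Kruskal's algorithm — process edges by increasing weight (ties by edge label):
n2—n6 (4): add. Components now {n8} {n3} {n9} {n5} {n2,n6} {n4}
n5—n9 (4): add. Components now {n8} {n3} {n5,n9} {n2,n6} {n4}
n5—n8 (6): add. Components now {n5,n8,n9} {n3} {n2,n6} {n4}
n2—n3 (8): add. Components now {n5,n8,n9} {n2,n3,n6} {n4}
n2—n5 (8): add. Components now {n2,n3,n5,n6,n8,n9} {n4}
n4—n5 (8): add. Components now {n2,n3,n4,n5,n6,n8,n9}
MST edges: n2—n6, n5—n9, n5—n8, n2—n3, n2—n5, n4—n5; total weight 4+4+6+8+8+8 = 38.

38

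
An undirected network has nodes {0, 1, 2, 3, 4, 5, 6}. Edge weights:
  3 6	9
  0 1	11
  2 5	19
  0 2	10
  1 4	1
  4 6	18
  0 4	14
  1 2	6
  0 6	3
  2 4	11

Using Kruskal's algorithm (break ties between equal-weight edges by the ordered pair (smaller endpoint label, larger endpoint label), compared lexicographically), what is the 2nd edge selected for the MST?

Sort edges by weight, then run Kruskal:
1 4 (1): add. Components now {0} {1,4} {2} {3} {5} {6}
0 6 (3): add. Components now {0,6} {1,4} {2} {3} {5}
1 2 (6): add. Components now {0,6} {1,2,4} {3} {5}
3 6 (9): add. Components now {0,3,6} {1,2,4} {5}
0 2 (10): add. Components now {0,1,2,3,4,6} {5}
0 1 (11): skip — 0 and 1 already connected.
2 4 (11): skip — 2 and 4 already connected.
0 4 (14): skip — 0 and 4 already connected.
4 6 (18): skip — 4 and 6 already connected.
2 5 (19): add. Components now {0,1,2,3,4,5,6}
The 2nd edge added is 0 6.

0-6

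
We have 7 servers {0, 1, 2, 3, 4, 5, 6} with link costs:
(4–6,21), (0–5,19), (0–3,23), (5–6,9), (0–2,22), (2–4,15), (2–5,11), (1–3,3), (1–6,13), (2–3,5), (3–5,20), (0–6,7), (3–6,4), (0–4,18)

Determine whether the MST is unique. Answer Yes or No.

Yes

Sort edges by weight, then run Kruskal:
1–3 (3): add. Components now {0} {1,3} {2} {4} {5} {6}
3–6 (4): add. Components now {0} {1,3,6} {2} {4} {5}
2–3 (5): add. Components now {0} {1,2,3,6} {4} {5}
0–6 (7): add. Components now {0,1,2,3,6} {4} {5}
5–6 (9): add. Components now {0,1,2,3,5,6} {4}
2–5 (11): skip — 2 and 5 already connected.
1–6 (13): skip — 1 and 6 already connected.
2–4 (15): add. Components now {0,1,2,3,4,5,6}
Every non-tree edge has weight strictly greater than the heaviest edge on the tree path between its endpoints, so the MST is unique.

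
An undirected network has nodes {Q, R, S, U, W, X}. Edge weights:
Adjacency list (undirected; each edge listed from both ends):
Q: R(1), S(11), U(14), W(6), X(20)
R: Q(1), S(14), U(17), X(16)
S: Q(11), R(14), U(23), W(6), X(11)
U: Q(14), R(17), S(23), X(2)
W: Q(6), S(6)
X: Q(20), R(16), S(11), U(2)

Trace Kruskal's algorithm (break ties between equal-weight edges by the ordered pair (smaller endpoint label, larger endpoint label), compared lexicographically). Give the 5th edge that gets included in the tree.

Kruskal's algorithm — process edges by increasing weight (ties by edge label):
Q–R (1): add. Components now {S} {Q,R} {X} {W} {U}
U–X (2): add. Components now {S} {Q,R} {U,X} {W}
Q–W (6): add. Components now {S} {Q,R,W} {U,X}
S–W (6): add. Components now {Q,R,S,W} {U,X}
Q–S (11): skip — S and Q already connected.
S–X (11): add. Components now {Q,R,S,U,W,X}
The 5th edge added is S–X.

S-X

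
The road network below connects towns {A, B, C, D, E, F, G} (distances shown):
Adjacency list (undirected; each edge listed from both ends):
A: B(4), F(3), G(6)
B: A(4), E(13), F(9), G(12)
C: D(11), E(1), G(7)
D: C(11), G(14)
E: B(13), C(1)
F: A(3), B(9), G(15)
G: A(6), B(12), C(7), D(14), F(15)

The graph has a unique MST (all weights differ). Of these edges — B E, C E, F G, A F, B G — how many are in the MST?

Kruskal: consider edges lightest-first.
C E (1): add. Components now {A} {B} {C,E} {D} {F} {G}
A F (3): add. Components now {A,F} {B} {C,E} {D} {G}
A B (4): add. Components now {A,B,F} {C,E} {D} {G}
A G (6): add. Components now {A,B,F,G} {C,E} {D}
C G (7): add. Components now {A,B,C,E,F,G} {D}
B F (9): skip — B and F already connected.
C D (11): add. Components now {A,B,C,D,E,F,G}
MST edge set: {C E, A F, A B, A G, C G, C D}.
Of the listed edges, {C E, A F} are in the MST → 2.

2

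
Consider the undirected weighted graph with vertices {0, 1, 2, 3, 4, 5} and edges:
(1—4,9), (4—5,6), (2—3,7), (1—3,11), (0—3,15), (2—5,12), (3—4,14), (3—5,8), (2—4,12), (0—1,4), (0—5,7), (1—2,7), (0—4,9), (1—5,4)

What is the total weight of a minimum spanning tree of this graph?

Kruskal's algorithm — process edges by increasing weight (ties by edge label):
0—1 (4): add. Components now {0,1} {2} {3} {4} {5}
1—5 (4): add. Components now {0,1,5} {2} {3} {4}
4—5 (6): add. Components now {0,1,4,5} {2} {3}
0—5 (7): skip — 0 and 5 already connected.
1—2 (7): add. Components now {0,1,2,4,5} {3}
2—3 (7): add. Components now {0,1,2,3,4,5}
MST edges: 0—1, 1—5, 4—5, 1—2, 2—3; total weight 4+4+6+7+7 = 28.

28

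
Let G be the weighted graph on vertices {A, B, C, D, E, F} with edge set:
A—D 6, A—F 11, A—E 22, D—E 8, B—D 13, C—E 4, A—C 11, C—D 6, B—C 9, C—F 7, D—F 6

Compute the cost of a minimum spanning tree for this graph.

Grow the tree from A using Prim:
Step 1: frontier [A—D 6, A—C 11, A—F 11, A—E 22] → take A—D (6); add D.
Step 2: frontier [A—C 11, A—F 11, A—E 22, C—D 6, D—F 6, D—E 8, B—D 13] → take C—D (6); add C.
Step 3: frontier [A—F 11, A—E 22, C—E 4, C—F 7, B—C 9, D—F 6, D—E 8, B—D 13] → take C—E (4); add E.
Step 4: frontier [A—F 11, C—F 7, B—C 9, D—F 6, B—D 13] → take D—F (6); add F.
Step 5: frontier [B—C 9, B—D 13] → take B—C (9); add B.
MST edges: A—D, C—D, C—E, D—F, B—C; total weight 6+6+4+6+9 = 31.

31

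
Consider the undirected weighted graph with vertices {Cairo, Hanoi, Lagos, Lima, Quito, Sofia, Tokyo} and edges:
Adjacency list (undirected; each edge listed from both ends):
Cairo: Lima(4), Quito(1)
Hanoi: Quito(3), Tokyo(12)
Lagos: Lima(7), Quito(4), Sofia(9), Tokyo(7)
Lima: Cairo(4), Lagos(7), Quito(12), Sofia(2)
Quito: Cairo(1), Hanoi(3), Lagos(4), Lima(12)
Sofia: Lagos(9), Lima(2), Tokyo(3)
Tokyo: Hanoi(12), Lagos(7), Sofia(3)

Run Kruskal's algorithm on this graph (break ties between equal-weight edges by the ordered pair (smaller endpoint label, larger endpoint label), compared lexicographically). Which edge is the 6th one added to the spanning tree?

Kruskal: consider edges lightest-first.
Cairo Quito (1): add. Components now {Tokyo} {Cairo,Quito} {Lagos} {Sofia} {Hanoi} {Lima}
Lima Sofia (2): add. Components now {Tokyo} {Cairo,Quito} {Lagos} {Lima,Sofia} {Hanoi}
Hanoi Quito (3): add. Components now {Tokyo} {Cairo,Hanoi,Quito} {Lagos} {Lima,Sofia}
Sofia Tokyo (3): add. Components now {Lima,Sofia,Tokyo} {Cairo,Hanoi,Quito} {Lagos}
Cairo Lima (4): add. Components now {Cairo,Hanoi,Lima,Quito,Sofia,Tokyo} {Lagos}
Lagos Quito (4): add. Components now {Cairo,Hanoi,Lagos,Lima,Quito,Sofia,Tokyo}
The 6th edge added is Lagos Quito.

Lagos-Quito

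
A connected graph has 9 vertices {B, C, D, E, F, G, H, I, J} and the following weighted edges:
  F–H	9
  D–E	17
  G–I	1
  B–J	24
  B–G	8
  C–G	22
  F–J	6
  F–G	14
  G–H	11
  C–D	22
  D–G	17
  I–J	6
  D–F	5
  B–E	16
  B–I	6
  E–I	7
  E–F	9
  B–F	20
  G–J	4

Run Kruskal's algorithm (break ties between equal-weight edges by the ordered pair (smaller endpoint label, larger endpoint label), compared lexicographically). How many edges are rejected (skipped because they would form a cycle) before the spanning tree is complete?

9

Kruskal: consider edges lightest-first.
G–I (1): add — endpoints in different components.
G–J (4): add — endpoints in different components.
D–F (5): add — endpoints in different components.
B–I (6): add — endpoints in different components.
F–J (6): add — endpoints in different components.
I–J (6): skip — I and J already connected.
E–I (7): add — endpoints in different components.
B–G (8): skip — B and G already connected.
E–F (9): skip — E and F already connected.
F–H (9): add — endpoints in different components.
G–H (11): skip — G and H already connected.
F–G (14): skip — F and G already connected.
B–E (16): skip — B and E already connected.
D–E (17): skip — D and E already connected.
D–G (17): skip — D and G already connected.
B–F (20): skip — B and F already connected.
C–D (22): add — endpoints in different components.
Edges rejected before the tree was complete: 9.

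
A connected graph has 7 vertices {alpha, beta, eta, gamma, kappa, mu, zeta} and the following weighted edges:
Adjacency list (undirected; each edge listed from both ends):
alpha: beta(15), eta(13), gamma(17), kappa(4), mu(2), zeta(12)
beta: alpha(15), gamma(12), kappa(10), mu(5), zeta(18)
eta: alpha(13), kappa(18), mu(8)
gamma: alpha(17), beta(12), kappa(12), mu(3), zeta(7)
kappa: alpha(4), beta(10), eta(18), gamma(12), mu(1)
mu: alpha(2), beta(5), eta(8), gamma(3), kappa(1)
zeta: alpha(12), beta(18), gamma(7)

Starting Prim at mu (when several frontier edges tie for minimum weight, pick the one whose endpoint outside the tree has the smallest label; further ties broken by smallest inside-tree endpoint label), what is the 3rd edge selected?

Prim, starting at mu.
Step 1: cheapest edge leaving the tree is kappa mu (1); add kappa.
Step 2: cheapest edge leaving the tree is alpha mu (2); add alpha.
Step 3: cheapest edge leaving the tree is gamma mu (3); add gamma.
Step 4: cheapest edge leaving the tree is beta mu (5); add beta.
Step 5: cheapest edge leaving the tree is gamma zeta (7); add zeta.
Step 6: cheapest edge leaving the tree is eta mu (8); add eta.
The 3rd edge added is gamma mu.

gamma-mu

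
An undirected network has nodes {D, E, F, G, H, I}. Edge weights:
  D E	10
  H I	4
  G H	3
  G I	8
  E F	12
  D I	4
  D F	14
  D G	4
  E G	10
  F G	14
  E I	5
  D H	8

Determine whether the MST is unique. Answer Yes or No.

Sort edges by weight, then run Kruskal:
G H (3): add — endpoints in different components.
D G (4): add — endpoints in different components.
D I (4): add — endpoints in different components.
H I (4): skip — H and I already connected.
E I (5): add — endpoints in different components.
D H (8): skip — D and H already connected.
G I (8): skip — G and I already connected.
D E (10): skip — D and E already connected.
E G (10): skip — E and G already connected.
E F (12): add — endpoints in different components.
Non-tree edge H I has weight 4, equal to the heaviest edge on its tree cycle — swapping gives another MST of the same weight. Not unique.

No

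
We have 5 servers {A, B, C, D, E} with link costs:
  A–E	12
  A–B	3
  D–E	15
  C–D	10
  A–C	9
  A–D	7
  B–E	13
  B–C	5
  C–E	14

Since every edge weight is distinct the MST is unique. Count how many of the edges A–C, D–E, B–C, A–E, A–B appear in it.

3

Sort edges by weight, then run Kruskal:
A–B (3): add — endpoints in different components.
B–C (5): add — endpoints in different components.
A–D (7): add — endpoints in different components.
A–C (9): skip — A and C already connected.
C–D (10): skip — C and D already connected.
A–E (12): add — endpoints in different components.
MST edge set: {A–B, B–C, A–D, A–E}.
Of the listed edges, {B–C, A–E, A–B} are in the MST → 3.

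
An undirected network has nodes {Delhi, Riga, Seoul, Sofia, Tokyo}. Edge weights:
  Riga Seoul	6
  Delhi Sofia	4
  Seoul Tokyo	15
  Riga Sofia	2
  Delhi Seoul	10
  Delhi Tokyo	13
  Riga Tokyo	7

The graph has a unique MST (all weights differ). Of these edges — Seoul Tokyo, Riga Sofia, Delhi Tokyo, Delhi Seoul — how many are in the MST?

1

Sort edges by weight, then run Kruskal:
Riga Sofia (2): add — endpoints in different components.
Delhi Sofia (4): add — endpoints in different components.
Riga Seoul (6): add — endpoints in different components.
Riga Tokyo (7): add — endpoints in different components.
MST edge set: {Riga Sofia, Delhi Sofia, Riga Seoul, Riga Tokyo}.
Of the listed edges, {Riga Sofia} are in the MST → 1.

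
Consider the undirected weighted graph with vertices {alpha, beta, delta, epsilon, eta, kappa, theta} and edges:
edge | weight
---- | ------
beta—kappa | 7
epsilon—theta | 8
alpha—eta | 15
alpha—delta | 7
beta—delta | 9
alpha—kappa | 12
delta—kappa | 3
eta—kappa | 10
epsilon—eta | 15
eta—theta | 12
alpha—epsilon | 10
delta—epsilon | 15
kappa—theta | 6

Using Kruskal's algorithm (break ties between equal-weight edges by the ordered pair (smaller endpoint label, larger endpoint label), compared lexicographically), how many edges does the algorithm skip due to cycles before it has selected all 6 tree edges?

Sort edges by weight, then run Kruskal:
delta—kappa (3): add — endpoints in different components.
kappa—theta (6): add — endpoints in different components.
alpha—delta (7): add — endpoints in different components.
beta—kappa (7): add — endpoints in different components.
epsilon—theta (8): add — endpoints in different components.
beta—delta (9): skip — delta and beta already connected.
alpha—epsilon (10): skip — alpha and epsilon already connected.
eta—kappa (10): add — endpoints in different components.
Edges rejected before the tree was complete: 2.

2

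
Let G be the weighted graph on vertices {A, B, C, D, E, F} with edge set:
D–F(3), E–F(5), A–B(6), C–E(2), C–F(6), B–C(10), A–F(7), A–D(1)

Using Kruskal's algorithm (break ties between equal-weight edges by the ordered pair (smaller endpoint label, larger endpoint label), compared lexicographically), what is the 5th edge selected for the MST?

Kruskal's algorithm — process edges by increasing weight (ties by edge label):
A–D (1): add — endpoints in different components.
C–E (2): add — endpoints in different components.
D–F (3): add — endpoints in different components.
E–F (5): add — endpoints in different components.
A–B (6): add — endpoints in different components.
The 5th edge added is A–B.

A-B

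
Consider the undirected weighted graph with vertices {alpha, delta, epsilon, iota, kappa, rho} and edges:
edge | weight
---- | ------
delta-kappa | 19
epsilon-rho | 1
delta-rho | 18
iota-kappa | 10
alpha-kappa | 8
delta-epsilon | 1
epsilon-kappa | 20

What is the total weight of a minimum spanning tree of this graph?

39

Prim, starting at kappa.
Step 1: frontier [alpha-kappa 8, iota-kappa 10, delta-kappa 19, epsilon-kappa 20] → take alpha-kappa (8); add alpha.
Step 2: frontier [iota-kappa 10, delta-kappa 19, epsilon-kappa 20] → take iota-kappa (10); add iota.
Step 3: frontier [delta-kappa 19, epsilon-kappa 20] → take delta-kappa (19); add delta.
Step 4: frontier [delta-epsilon 1, delta-rho 18, epsilon-kappa 20] → take delta-epsilon (1); add epsilon.
Step 5: frontier [delta-rho 18, epsilon-rho 1] → take epsilon-rho (1); add rho.
MST edges: alpha-kappa, iota-kappa, delta-kappa, delta-epsilon, epsilon-rho; total weight 8+10+19+1+1 = 39.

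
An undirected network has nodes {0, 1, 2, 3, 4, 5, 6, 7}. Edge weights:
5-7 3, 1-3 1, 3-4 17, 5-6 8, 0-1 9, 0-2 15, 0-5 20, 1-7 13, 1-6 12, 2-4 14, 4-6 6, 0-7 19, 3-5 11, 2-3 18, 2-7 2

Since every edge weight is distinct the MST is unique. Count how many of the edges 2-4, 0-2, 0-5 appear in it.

Sort edges by weight, then run Kruskal:
1-3 (1): add — endpoints in different components.
2-7 (2): add — endpoints in different components.
5-7 (3): add — endpoints in different components.
4-6 (6): add — endpoints in different components.
5-6 (8): add — endpoints in different components.
0-1 (9): add — endpoints in different components.
3-5 (11): add — endpoints in different components.
MST edge set: {1-3, 2-7, 5-7, 4-6, 5-6, 0-1, 3-5}.
Of the listed edges, {} are in the MST → 0.

0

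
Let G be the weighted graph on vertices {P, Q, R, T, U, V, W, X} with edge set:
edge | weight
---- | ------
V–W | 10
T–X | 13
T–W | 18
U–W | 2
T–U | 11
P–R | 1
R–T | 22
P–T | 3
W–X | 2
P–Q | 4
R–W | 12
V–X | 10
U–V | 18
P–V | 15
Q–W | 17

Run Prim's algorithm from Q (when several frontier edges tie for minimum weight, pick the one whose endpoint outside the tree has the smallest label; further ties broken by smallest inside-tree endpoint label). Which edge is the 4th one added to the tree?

T-U

Prim, starting at Q.
Step 1: cheapest edge leaving the tree is P–Q (4); add P.
Step 2: cheapest edge leaving the tree is P–R (1); add R.
Step 3: cheapest edge leaving the tree is P–T (3); add T.
Step 4: cheapest edge leaving the tree is T–U (11); add U.
Step 5: cheapest edge leaving the tree is U–W (2); add W.
Step 6: cheapest edge leaving the tree is W–X (2); add X.
Step 7: cheapest edge leaving the tree is V–W (10); add V.
The 4th edge added is T–U.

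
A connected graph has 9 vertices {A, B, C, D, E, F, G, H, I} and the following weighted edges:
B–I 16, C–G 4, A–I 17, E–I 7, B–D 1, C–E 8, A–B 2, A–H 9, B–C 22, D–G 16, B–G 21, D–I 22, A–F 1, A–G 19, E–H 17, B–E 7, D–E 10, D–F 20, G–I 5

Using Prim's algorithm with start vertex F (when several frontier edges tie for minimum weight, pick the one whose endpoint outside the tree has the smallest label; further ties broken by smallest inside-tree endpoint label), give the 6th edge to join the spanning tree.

G-I

Prim, starting at F.
Step 1: cheapest edge leaving the tree is A–F (1); add A.
Step 2: cheapest edge leaving the tree is A–B (2); add B.
Step 3: cheapest edge leaving the tree is B–D (1); add D.
Step 4: cheapest edge leaving the tree is B–E (7); add E.
Step 5: cheapest edge leaving the tree is E–I (7); add I.
Step 6: cheapest edge leaving the tree is G–I (5); add G.
Step 7: cheapest edge leaving the tree is C–G (4); add C.
Step 8: cheapest edge leaving the tree is A–H (9); add H.
The 6th edge added is G–I.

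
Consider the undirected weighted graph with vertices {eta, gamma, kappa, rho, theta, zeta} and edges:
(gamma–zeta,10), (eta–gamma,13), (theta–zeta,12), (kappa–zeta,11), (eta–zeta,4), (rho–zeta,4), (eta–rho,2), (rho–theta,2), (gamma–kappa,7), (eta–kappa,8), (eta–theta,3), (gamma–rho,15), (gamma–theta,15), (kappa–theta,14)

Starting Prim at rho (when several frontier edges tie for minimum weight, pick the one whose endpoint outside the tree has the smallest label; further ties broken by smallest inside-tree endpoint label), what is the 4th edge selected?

eta-kappa

Grow the tree from rho using Prim:
Step 1: frontier [eta–rho 2, rho–theta 2, rho–zeta 4, gamma–rho 15] → take eta–rho (2); add eta.
Step 2: frontier [eta–theta 3, eta–zeta 4, eta–kappa 8, eta–gamma 13, rho–theta 2, rho–zeta 4, gamma–rho 15] → take rho–theta (2); add theta.
Step 3: frontier [eta–zeta 4, eta–kappa 8, eta–gamma 13, rho–zeta 4, gamma–rho 15, theta–zeta 12, kappa–theta 14, gamma–theta 15] → take eta–zeta (4); add zeta.
Step 4: frontier [eta–kappa 8, eta–gamma 13, gamma–rho 15, kappa–theta 14, gamma–theta 15, gamma–zeta 10, kappa–zeta 11] → take eta–kappa (8); add kappa.
Step 5: frontier [eta–gamma 13, gamma–kappa 7, gamma–rho 15, gamma–theta 15, gamma–zeta 10] → take gamma–kappa (7); add gamma.
The 4th edge added is eta–kappa.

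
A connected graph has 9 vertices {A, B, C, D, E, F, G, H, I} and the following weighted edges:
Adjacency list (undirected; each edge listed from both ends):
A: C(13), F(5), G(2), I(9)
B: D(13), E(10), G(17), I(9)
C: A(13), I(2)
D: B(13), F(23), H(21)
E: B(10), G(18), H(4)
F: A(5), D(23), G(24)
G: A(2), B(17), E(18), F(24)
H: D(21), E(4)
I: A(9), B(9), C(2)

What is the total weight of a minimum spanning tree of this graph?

54

Sort edges by weight, then run Kruskal:
A G (2): add — endpoints in different components.
C I (2): add — endpoints in different components.
E H (4): add — endpoints in different components.
A F (5): add — endpoints in different components.
A I (9): add — endpoints in different components.
B I (9): add — endpoints in different components.
B E (10): add — endpoints in different components.
A C (13): skip — A and C already connected.
B D (13): add — endpoints in different components.
MST edges: A G, C I, E H, A F, A I, B I, B E, B D; total weight 2+2+4+5+9+9+10+13 = 54.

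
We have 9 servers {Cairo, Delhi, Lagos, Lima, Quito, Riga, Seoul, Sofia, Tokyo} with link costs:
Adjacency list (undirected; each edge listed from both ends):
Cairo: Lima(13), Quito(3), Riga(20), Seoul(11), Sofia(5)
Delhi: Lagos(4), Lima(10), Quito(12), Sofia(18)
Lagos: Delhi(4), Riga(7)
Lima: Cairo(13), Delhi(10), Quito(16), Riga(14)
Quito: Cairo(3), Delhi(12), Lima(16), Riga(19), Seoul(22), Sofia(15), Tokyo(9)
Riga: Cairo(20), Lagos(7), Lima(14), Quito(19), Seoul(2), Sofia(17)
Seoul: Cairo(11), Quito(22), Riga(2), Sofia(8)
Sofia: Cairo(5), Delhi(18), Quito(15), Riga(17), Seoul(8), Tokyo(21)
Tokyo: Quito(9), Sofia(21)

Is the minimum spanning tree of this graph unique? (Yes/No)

Sort edges by weight, then run Kruskal:
Riga-Seoul (2): add — endpoints in different components.
Cairo-Quito (3): add — endpoints in different components.
Delhi-Lagos (4): add — endpoints in different components.
Cairo-Sofia (5): add — endpoints in different components.
Lagos-Riga (7): add — endpoints in different components.
Seoul-Sofia (8): add — endpoints in different components.
Quito-Tokyo (9): add — endpoints in different components.
Delhi-Lima (10): add — endpoints in different components.
Every non-tree edge has weight strictly greater than the heaviest edge on the tree path between its endpoints, so the MST is unique.

Yes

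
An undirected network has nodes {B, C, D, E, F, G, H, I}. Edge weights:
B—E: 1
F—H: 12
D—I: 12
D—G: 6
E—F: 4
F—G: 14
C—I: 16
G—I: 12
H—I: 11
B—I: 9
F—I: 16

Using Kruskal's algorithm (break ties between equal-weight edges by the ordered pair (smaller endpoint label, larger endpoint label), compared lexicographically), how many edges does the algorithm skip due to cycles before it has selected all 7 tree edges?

3

Sort edges by weight, then run Kruskal:
B—E (1): add — endpoints in different components.
E—F (4): add — endpoints in different components.
D—G (6): add — endpoints in different components.
B—I (9): add — endpoints in different components.
H—I (11): add — endpoints in different components.
D—I (12): add — endpoints in different components.
F—H (12): skip — F and H already connected.
G—I (12): skip — G and I already connected.
F—G (14): skip — F and G already connected.
C—I (16): add — endpoints in different components.
Edges rejected before the tree was complete: 3.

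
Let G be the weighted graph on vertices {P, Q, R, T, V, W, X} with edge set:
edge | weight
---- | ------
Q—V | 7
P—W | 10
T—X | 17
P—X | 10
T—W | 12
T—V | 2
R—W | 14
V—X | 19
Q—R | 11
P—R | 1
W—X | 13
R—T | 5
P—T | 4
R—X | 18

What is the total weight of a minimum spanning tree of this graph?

Grow the tree from Q using Prim:
Step 1: frontier [Q—V 7, Q—R 11] → take Q—V (7); add V.
Step 2: frontier [Q—R 11, T—V 2, V—X 19] → take T—V (2); add T.
Step 3: frontier [Q—R 11, P—T 4, R—T 5, T—W 12, T—X 17, V—X 19] → take P—T (4); add P.
Step 4: frontier [P—R 1, P—W 10, P—X 10, Q—R 11, R—T 5, T—W 12, T—X 17, V—X 19] → take P—R (1); add R.
Step 5: frontier [P—W 10, P—X 10, R—W 14, R—X 18, T—W 12, T—X 17, V—X 19] → take P—W (10); add W.
Step 6: frontier [P—X 10, R—X 18, T—X 17, V—X 19, W—X 13] → take P—X (10); add X.
MST edges: Q—V, T—V, P—T, P—R, P—W, P—X; total weight 7+2+4+1+10+10 = 34.

34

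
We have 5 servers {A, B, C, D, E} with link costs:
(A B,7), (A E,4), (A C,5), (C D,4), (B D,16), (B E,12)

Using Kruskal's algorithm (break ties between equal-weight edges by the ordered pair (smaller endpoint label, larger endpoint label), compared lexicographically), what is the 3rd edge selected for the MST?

Kruskal's algorithm — process edges by increasing weight (ties by edge label):
A E (4): add — endpoints in different components.
C D (4): add — endpoints in different components.
A C (5): add — endpoints in different components.
A B (7): add — endpoints in different components.
The 3rd edge added is A C.

A-C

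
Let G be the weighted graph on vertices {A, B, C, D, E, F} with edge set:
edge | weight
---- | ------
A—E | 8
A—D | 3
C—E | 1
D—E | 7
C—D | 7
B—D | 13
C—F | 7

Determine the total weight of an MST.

31

Grow the tree from C using Prim:
Step 1: frontier [C—E 1, C—D 7, C—F 7] → take C—E (1); add E.
Step 2: frontier [C—D 7, C—F 7, D—E 7, A—E 8] → take C—D (7); add D.
Step 3: frontier [C—F 7, A—D 3, B—D 13, A—E 8] → take A—D (3); add A.
Step 4: frontier [C—F 7, B—D 13] → take C—F (7); add F.
Step 5: frontier [B—D 13] → take B—D (13); add B.
MST edges: C—E, C—D, A—D, C—F, B—D; total weight 1+7+3+7+13 = 31.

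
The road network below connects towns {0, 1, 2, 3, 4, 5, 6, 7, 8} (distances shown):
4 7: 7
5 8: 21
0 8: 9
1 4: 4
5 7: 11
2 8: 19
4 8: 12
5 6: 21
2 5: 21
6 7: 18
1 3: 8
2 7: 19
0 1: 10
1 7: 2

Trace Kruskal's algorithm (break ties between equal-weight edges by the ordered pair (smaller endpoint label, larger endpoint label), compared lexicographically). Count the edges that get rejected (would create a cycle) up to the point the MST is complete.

Kruskal: consider edges lightest-first.
1 7 (2): add — endpoints in different components.
1 4 (4): add — endpoints in different components.
4 7 (7): skip — 4 and 7 already connected.
1 3 (8): add — endpoints in different components.
0 8 (9): add — endpoints in different components.
0 1 (10): add — endpoints in different components.
5 7 (11): add — endpoints in different components.
4 8 (12): skip — 4 and 8 already connected.
6 7 (18): add — endpoints in different components.
2 7 (19): add — endpoints in different components.
Edges rejected before the tree was complete: 2.

2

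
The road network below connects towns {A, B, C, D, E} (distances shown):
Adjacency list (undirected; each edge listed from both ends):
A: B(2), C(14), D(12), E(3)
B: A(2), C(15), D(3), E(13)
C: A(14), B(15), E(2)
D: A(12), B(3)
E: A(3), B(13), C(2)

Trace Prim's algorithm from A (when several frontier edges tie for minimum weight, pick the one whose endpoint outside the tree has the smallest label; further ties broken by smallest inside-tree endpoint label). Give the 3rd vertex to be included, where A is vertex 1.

Grow the tree from A using Prim:
Step 1: cheapest edge leaving the tree is A—B (2); add B.
Step 2: cheapest edge leaving the tree is B—D (3); add D.
Step 3: cheapest edge leaving the tree is A—E (3); add E.
Step 4: cheapest edge leaving the tree is C—E (2); add C.
Vertex order: A, B, D, E, C. The 3rd vertex is D.

D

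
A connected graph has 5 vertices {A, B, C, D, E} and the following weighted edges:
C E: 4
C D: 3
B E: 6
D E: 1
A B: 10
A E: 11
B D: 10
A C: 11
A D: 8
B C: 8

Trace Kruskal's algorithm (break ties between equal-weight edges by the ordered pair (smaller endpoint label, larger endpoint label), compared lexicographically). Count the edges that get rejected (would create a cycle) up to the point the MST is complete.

Kruskal: consider edges lightest-first.
D E (1): add — endpoints in different components.
C D (3): add — endpoints in different components.
C E (4): skip — C and E already connected.
B E (6): add — endpoints in different components.
A D (8): add — endpoints in different components.
Edges rejected before the tree was complete: 1.

1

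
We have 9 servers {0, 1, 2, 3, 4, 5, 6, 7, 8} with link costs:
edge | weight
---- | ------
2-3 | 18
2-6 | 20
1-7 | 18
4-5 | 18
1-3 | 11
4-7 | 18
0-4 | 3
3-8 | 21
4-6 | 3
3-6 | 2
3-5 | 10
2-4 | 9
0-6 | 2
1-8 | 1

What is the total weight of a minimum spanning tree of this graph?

Prim, starting at 3.
Step 1: frontier [3-6 2, 3-5 10, 1-3 11, 2-3 18, 3-8 21] → take 3-6 (2); add 6.
Step 2: frontier [3-5 10, 1-3 11, 2-3 18, 3-8 21, 0-6 2, 4-6 3, 2-6 20] → take 0-6 (2); add 0.
Step 3: frontier [0-4 3, 3-5 10, 1-3 11, 2-3 18, 3-8 21, 4-6 3, 2-6 20] → take 0-4 (3); add 4.
Step 4: frontier [3-5 10, 1-3 11, 2-3 18, 3-8 21, 2-4 9, 4-5 18, 4-7 18, 2-6 20] → take 2-4 (9); add 2.
Step 5: frontier [3-5 10, 1-3 11, 3-8 21, 4-5 18, 4-7 18] → take 3-5 (10); add 5.
Step 6: frontier [1-3 11, 3-8 21, 4-7 18] → take 1-3 (11); add 1.
Step 7: frontier [1-8 1, 1-7 18, 3-8 21, 4-7 18] → take 1-8 (1); add 8.
Step 8: frontier [1-7 18, 4-7 18] → take 1-7 (18); add 7.
MST edges: 3-6, 0-6, 0-4, 2-4, 3-5, 1-3, 1-8, 1-7; total weight 2+2+3+9+10+11+1+18 = 56.

56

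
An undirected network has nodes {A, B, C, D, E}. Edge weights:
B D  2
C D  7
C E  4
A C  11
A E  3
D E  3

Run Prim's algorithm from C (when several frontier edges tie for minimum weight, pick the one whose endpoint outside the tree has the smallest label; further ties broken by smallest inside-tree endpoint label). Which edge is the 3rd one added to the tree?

D-E

Prim's algorithm from C:
Step 1: frontier [C E 4, C D 7, A C 11] → take C E (4); add E.
Step 2: frontier [C D 7, A C 11, A E 3, D E 3] → take A E (3); add A.
Step 3: frontier [C D 7, D E 3] → take D E (3); add D.
Step 4: frontier [B D 2] → take B D (2); add B.
The 3rd edge added is D E.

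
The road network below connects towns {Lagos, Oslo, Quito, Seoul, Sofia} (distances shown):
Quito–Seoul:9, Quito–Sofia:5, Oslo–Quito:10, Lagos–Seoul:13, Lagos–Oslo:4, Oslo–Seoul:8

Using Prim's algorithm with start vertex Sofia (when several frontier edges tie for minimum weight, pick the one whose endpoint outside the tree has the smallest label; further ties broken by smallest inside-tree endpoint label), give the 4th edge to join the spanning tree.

Prim, starting at Sofia.
Step 1: frontier [Quito–Sofia 5] → take Quito–Sofia (5); add Quito.
Step 2: frontier [Quito–Seoul 9, Oslo–Quito 10] → take Quito–Seoul (9); add Seoul.
Step 3: frontier [Oslo–Quito 10, Oslo–Seoul 8, Lagos–Seoul 13] → take Oslo–Seoul (8); add Oslo.
Step 4: frontier [Lagos–Oslo 4, Lagos–Seoul 13] → take Lagos–Oslo (4); add Lagos.
The 4th edge added is Lagos–Oslo.

Lagos-Oslo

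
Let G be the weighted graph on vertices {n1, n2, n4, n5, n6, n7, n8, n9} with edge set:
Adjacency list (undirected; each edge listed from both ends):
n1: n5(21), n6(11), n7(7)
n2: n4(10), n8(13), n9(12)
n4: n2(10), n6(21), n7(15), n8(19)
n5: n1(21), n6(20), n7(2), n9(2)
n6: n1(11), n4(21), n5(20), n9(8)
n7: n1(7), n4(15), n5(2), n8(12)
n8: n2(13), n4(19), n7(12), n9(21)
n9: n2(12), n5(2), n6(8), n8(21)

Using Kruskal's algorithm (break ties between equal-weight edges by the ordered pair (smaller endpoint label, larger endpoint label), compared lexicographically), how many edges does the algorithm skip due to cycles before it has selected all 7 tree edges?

1

Kruskal's algorithm — process edges by increasing weight (ties by edge label):
n5–n7 (2): add — endpoints in different components.
n5–n9 (2): add — endpoints in different components.
n1–n7 (7): add — endpoints in different components.
n6–n9 (8): add — endpoints in different components.
n2–n4 (10): add — endpoints in different components.
n1–n6 (11): skip — n6 and n1 already connected.
n2–n9 (12): add — endpoints in different components.
n7–n8 (12): add — endpoints in different components.
Edges rejected before the tree was complete: 1.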